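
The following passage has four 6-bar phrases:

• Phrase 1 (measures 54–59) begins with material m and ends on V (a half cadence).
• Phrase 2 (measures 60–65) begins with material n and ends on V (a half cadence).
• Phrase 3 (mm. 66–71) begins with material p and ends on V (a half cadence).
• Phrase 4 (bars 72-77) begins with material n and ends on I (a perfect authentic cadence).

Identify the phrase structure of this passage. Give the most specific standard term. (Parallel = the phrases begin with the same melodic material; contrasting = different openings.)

Four phrases in two halves: the first half (measures 54-65) ends with a half cadence, the second (measures 66-77) with a perfect authentic cadence — a large antecedent–consequent pair, i.e. a double period.
Phrase 3 begins with different material from phrase 1, making it contrasting.

contrasting double period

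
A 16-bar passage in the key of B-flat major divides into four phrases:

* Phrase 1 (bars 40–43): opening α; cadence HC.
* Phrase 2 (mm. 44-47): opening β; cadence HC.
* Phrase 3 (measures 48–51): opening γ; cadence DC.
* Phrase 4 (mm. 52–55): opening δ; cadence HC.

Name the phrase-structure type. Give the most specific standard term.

Phrase 4 ends with a half cadence, no stronger than phrase 2's half cadence, so the four phrases do not form a double period; nor do phrases 3–4 duplicate 1–2, so it is not a repeated period. With no phrase reaching a conclusive cadence, the passage is a phrase group.

phrase group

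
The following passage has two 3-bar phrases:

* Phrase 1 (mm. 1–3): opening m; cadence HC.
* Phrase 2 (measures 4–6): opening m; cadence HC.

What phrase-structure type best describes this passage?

repeated phrase

Both phrases have the same opening (m) and the same cadence (half cadence): the second is a restatement, not a consequent, so this is a repeated phrase rather than a period.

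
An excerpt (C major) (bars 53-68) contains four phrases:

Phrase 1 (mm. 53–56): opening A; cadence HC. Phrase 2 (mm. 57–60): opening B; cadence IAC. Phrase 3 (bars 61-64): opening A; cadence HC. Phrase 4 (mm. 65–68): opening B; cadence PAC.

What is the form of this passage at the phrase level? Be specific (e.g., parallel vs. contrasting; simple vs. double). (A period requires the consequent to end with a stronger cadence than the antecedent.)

Four phrases in two halves: the first half (mm. 53-60) ends with an imperfect authentic cadence, the second (mm. 61–68) with a perfect authentic cadence — a large antecedent–consequent pair, i.e. a double period.
Phrase 3 begins with the same material as phrase 1, making it parallel.

parallel double period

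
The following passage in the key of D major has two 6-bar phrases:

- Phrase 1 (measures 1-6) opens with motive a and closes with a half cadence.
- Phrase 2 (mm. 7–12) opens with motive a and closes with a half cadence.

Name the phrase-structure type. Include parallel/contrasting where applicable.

repeated phrase

Both phrases have the same opening (a) and the same cadence (half cadence): the second is a restatement, not a consequent, so this is a repeated phrase rather than a period.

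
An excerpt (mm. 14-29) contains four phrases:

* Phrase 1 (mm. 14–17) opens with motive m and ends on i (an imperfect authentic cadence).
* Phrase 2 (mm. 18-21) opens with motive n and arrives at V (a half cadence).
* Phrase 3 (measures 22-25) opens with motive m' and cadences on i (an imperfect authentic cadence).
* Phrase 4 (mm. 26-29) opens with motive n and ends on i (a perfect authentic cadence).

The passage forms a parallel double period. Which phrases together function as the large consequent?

In a double period the first pair of phrases (ending half cadence) is the large antecedent and the second pair (ending perfect authentic cadence) is the large consequent; the consequent is phrases 3 and 4.

phrases 3 and 4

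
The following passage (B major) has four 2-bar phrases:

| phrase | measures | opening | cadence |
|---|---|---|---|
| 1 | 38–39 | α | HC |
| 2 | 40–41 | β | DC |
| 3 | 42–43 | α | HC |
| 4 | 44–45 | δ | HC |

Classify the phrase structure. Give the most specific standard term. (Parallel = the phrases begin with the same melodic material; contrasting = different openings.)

phrase group

Phrase 4 ends with a half cadence, no stronger than phrase 2's deceptive cadence, so the four phrases do not form a double period; nor do phrases 3–4 duplicate 1–2, so it is not a repeated period. With no phrase reaching a conclusive cadence, the passage is a phrase group.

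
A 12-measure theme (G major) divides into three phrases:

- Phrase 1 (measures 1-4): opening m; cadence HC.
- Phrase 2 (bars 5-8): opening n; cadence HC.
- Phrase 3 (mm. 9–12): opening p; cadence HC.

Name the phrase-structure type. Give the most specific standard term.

The final phrase closes with a half cadence, which is not stronger than the preceding half cadence; the 3 phrases lack an overall antecedent–consequent design and so form a phrase group.

phrase group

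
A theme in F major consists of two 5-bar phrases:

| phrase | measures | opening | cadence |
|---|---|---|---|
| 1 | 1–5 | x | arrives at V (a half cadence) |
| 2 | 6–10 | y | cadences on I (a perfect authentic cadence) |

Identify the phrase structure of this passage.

contrasting period

Phrase 1 ends with a half cadence (weaker) and phrase 2 with a perfect authentic cadence (stronger): antecedent + consequent = a period.
The two phrases open with different material (x / y), so the period is contrasting.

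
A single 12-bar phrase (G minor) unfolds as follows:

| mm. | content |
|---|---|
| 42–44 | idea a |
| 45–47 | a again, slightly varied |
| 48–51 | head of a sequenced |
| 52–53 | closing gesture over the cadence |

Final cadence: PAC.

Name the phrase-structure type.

sentence

Basic idea (mm. 42–44) + its repetition (measures 45–47) form the presentation; fragmentation and cadence (mm. 48–53) form the continuation — the 12-bar whole is a sentence.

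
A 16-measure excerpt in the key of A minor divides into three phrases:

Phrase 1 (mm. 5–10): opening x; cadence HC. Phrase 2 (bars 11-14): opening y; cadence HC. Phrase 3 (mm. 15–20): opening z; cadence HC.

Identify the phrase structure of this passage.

phrase group

The final phrase closes with a half cadence, which is not stronger than the preceding half cadence; the 3 phrases lack an overall antecedent–consequent design and so form a phrase group.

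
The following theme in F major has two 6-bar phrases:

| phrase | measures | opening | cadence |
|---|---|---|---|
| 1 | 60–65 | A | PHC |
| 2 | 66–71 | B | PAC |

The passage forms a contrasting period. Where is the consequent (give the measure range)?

The antecedent is the phrase ending with the weaker cadence (Phrygian half cadence, phrase 1) and the consequent the one ending more conclusively (perfect authentic cadence, phrase 2); the consequent is measures 66–71.

measures 66–71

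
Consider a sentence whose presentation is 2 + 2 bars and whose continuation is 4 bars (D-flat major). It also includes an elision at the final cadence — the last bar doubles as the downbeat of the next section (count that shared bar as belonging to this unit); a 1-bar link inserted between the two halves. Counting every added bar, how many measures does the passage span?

Basic sentence: 2 + 2 + 4 = 8 bars.
8 (basic form) + 1 (link) = 9.
The elision shares a bar with the next section but does not change this unit's count.

9 measures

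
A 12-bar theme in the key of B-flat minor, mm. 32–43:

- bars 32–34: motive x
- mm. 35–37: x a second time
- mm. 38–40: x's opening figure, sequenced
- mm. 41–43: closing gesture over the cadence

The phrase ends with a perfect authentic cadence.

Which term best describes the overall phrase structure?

Basic idea (mm. 32–34) + its repetition (measures 35-37) form the presentation; fragmentation and cadence (bars 38-43) form the continuation — the 12-bar whole is a sentence.

sentence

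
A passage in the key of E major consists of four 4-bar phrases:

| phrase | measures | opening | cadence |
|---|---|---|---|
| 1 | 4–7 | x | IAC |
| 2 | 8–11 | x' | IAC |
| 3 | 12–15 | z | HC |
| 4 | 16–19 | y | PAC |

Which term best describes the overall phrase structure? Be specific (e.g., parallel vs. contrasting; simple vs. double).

Four phrases in two halves: the first half (mm. 4–11) ends with an imperfect authentic cadence, the second (mm. 12-19) with a perfect authentic cadence — a large antecedent–consequent pair, i.e. a double period.
Phrase 3 begins with different material from phrase 1, making it contrasting.

contrasting double period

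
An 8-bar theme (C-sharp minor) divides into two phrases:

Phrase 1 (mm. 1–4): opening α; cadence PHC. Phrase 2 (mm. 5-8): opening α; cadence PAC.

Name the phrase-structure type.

parallel period

Phrase 1 ends with a Phrygian half cadence (weaker) and phrase 2 with a perfect authentic cadence (stronger): antecedent + consequent = a period.
The two phrases open with the same material (α / α), so the period is parallel.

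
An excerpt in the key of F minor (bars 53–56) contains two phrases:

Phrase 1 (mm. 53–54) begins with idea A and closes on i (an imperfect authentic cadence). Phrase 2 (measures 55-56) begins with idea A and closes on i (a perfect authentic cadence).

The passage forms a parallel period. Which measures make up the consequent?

The phrase ending with the weaker cadence (imperfect authentic cadence) is the antecedent; the one ending more conclusively (perfect authentic cadence) is the consequent. The consequent is measures 55–56.

measures 55–56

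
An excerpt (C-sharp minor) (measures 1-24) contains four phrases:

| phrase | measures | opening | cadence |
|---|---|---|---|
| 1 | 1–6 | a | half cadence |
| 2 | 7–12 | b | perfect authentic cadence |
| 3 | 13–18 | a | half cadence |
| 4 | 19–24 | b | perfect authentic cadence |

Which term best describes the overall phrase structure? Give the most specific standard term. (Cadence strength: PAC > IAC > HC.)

repeated period

The cadence pattern HC–PAC–HC–PAC is weak–strong twice, and phrases 3–4 restate phrases 1–2: a period heard twice, not a double period (which would end weakly at phrase 2).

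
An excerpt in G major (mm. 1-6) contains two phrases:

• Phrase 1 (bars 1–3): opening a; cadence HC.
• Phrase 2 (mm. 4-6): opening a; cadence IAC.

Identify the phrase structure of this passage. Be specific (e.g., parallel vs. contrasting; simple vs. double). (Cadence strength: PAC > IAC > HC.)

parallel period

Phrase 1 ends with a half cadence (weaker) and phrase 2 with an imperfect authentic cadence (stronger): antecedent + consequent = a period.
The two phrases open with the same material (a / a), so the period is parallel.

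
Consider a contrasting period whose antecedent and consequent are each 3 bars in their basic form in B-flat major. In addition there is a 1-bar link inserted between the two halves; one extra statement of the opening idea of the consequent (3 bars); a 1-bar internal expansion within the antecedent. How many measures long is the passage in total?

Basic contrasting period: 3 + 3 = 6 bars.
6 (basic form) + 1 (link) + 3 (extra statement) + 1 (internal expansion) = 11.

11 measures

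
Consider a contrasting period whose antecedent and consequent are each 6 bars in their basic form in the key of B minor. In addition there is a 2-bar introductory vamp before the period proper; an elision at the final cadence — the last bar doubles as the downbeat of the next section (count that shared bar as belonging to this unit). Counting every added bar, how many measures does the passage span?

14 measures

Basic contrasting period: 6 + 6 = 12 bars.
12 (basic form) + 2 (introduction) = 14.
The elision shares a bar with the next section but does not change this unit's count.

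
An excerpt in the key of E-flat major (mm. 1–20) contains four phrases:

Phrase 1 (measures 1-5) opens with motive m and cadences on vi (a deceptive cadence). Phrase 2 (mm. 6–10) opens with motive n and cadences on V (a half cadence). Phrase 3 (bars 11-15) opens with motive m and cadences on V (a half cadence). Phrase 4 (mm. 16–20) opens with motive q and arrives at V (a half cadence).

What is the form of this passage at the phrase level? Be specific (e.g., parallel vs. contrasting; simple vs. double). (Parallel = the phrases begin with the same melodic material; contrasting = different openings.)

Phrase 4 ends with a half cadence, no stronger than phrase 2's half cadence, so the four phrases do not form a double period; nor do phrases 3–4 duplicate 1–2, so it is not a repeated period. With no phrase reaching a conclusive cadence, the passage is a phrase group.

phrase group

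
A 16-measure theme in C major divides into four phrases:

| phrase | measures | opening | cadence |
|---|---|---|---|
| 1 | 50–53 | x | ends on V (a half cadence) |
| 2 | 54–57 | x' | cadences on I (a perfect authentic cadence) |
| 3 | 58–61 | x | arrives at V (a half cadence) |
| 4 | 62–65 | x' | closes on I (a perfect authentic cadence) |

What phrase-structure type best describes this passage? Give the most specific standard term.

repeated period

The cadence pattern HC–PAC–HC–PAC is weak–strong twice, and phrases 3–4 restate phrases 1–2: a period heard twice, not a double period (which would end weakly at phrase 2).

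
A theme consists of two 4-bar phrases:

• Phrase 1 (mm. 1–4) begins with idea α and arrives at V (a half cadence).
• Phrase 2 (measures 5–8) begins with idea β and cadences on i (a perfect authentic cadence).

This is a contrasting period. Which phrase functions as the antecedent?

The phrase ending with the weaker cadence (half cadence) is the antecedent; the one ending more conclusively (perfect authentic cadence) is the consequent. The antecedent is phrase 1.

phrase 1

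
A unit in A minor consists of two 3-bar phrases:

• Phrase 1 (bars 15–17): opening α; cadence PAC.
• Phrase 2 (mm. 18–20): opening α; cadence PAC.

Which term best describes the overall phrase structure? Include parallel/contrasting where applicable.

Both phrases have the same opening (α) and the same cadence (perfect authentic cadence): the second is a restatement, not a consequent, so this is a repeated phrase rather than a period.

repeated phrase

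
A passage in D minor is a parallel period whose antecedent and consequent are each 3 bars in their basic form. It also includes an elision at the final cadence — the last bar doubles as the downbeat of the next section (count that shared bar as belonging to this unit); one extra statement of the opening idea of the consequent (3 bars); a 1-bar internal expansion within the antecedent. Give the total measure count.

10 measures

Basic parallel period: 3 + 3 = 6 bars.
6 (basic form) + 3 (extra statement) + 1 (internal expansion) = 10.
The elision shares a bar with the next section but does not change this unit's count.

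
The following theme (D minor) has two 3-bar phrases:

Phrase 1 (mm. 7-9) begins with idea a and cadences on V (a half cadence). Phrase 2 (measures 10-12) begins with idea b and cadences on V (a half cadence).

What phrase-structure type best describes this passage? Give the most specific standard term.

The second phrase closes with a half cadence, which is not stronger than the first phrase's half cadence; without a weak→strong cadential pair there is no antecedent–consequent relationship, so this is a phrase group rather than a period.

phrase group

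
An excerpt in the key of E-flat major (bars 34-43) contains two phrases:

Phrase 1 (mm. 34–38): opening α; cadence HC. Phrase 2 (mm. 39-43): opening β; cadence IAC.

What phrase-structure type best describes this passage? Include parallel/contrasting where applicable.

contrasting period

Phrase 1 ends with a half cadence (weaker) and phrase 2 with an imperfect authentic cadence (stronger): antecedent + consequent = a period.
The two phrases open with different material (α / β), so the period is contrasting.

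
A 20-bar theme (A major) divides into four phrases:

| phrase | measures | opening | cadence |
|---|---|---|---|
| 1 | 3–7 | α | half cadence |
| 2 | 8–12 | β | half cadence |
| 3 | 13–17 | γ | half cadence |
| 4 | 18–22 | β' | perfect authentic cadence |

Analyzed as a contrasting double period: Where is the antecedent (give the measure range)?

In a double period the four phrases pair into a large antecedent (phrases 1–2, ending half cadence) and a large consequent (phrases 3–4, ending perfect authentic cadence). The antecedent spans bars 3–12.

measures 3–12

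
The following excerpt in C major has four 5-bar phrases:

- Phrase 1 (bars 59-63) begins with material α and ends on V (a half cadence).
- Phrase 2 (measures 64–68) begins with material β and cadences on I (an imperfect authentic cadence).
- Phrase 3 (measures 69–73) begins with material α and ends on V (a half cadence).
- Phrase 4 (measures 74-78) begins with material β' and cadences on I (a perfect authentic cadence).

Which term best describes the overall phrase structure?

Four phrases in two halves: the first half (measures 59–68) ends with an imperfect authentic cadence, the second (mm. 69-78) with a perfect authentic cadence — a large antecedent–consequent pair, i.e. a double period.
Phrase 3 begins with the same material as phrase 1, making it parallel.

parallel double period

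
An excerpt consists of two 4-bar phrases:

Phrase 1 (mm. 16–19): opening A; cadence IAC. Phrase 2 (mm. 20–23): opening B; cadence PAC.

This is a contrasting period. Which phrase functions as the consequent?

The phrase ending with the weaker cadence (imperfect authentic cadence) is the antecedent; the one ending more conclusively (perfect authentic cadence) is the consequent. The consequent is phrase 2.

phrase 2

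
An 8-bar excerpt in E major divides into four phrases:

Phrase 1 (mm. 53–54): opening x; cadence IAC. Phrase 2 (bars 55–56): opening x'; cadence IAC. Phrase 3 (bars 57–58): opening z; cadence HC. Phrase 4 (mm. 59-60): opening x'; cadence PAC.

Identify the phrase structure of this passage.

Four phrases in two halves: the first half (bars 53-56) ends with an imperfect authentic cadence, the second (bars 57-60) with a perfect authentic cadence — a large antecedent–consequent pair, i.e. a double period.
Phrase 3 begins with different material from phrase 1, making it contrasting.

contrasting double period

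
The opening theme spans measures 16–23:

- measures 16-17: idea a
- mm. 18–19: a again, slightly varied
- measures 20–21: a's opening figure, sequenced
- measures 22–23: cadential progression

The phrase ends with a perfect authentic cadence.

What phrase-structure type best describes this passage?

Basic idea (bars 16–17) + its repetition (measures 18–19) form the presentation; fragmentation and cadence (mm. 20-23) form the continuation — the 8-bar whole is a sentence.

sentence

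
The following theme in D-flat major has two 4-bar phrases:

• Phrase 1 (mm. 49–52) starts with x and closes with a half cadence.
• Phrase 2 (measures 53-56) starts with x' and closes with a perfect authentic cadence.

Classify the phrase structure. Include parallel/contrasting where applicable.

Phrase 1 ends with a half cadence (weaker) and phrase 2 with a perfect authentic cadence (stronger): antecedent + consequent = a period.
The two phrases open with the same material (x / x'), so the period is parallel.

parallel period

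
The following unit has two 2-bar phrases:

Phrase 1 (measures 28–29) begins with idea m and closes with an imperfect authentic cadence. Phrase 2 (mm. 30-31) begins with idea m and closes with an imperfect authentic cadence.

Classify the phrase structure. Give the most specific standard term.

Both phrases have the same opening (m) and the same cadence (imperfect authentic cadence): the second is a restatement, not a consequent, so this is a repeated phrase rather than a period.

repeated phrase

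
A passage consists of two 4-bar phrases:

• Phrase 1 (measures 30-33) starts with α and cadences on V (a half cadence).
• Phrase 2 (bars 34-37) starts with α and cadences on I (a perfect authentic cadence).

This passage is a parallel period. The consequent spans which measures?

measures 34–37

The antecedent is the phrase ending with the weaker cadence (half cadence, phrase 1) and the consequent the one ending more conclusively (perfect authentic cadence, phrase 2); the consequent is bars 34–37.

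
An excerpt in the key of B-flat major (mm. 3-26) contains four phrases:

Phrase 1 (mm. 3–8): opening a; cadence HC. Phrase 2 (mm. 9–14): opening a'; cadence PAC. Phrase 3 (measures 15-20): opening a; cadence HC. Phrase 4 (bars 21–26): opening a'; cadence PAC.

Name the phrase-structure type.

repeated period

The cadence pattern HC–PAC–HC–PAC is weak–strong twice, and phrases 3–4 restate phrases 1–2: a period heard twice, not a double period (which would end weakly at phrase 2).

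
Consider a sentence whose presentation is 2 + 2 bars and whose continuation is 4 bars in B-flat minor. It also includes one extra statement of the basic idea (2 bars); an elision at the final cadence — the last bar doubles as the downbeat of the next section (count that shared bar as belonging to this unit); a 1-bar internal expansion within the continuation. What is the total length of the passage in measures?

Basic sentence: 2 + 2 + 4 = 8 bars.
8 (basic form) + 2 (extra statement) + 1 (internal expansion) = 11.
The elision shares a bar with the next section but does not change this unit's count.

11 measures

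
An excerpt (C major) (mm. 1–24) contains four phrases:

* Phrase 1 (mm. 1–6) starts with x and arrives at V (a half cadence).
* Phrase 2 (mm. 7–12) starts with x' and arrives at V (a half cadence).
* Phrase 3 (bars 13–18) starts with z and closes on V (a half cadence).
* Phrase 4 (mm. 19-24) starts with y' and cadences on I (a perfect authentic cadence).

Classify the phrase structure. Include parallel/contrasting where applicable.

contrasting double period

Four phrases in two halves: the first half (mm. 1-12) ends with a half cadence, the second (measures 13-24) with a perfect authentic cadence — a large antecedent–consequent pair, i.e. a double period.
Phrase 3 begins with different material from phrase 1, making it contrasting.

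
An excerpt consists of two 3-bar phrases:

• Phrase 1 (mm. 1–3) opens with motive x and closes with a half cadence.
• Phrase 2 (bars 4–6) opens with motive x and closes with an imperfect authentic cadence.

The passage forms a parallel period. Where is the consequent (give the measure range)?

The antecedent is the phrase ending with the weaker cadence (half cadence, phrase 1) and the consequent the one ending more conclusively (imperfect authentic cadence, phrase 2); the consequent is measures 4–6.

measures 4–6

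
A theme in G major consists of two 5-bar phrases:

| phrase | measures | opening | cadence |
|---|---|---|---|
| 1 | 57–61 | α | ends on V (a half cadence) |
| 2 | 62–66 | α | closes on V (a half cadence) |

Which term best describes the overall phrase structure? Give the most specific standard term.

Both phrases have the same opening (α) and the same cadence (half cadence): the second is a restatement, not a consequent, so this is a repeated phrase rather than a period.

repeated phrase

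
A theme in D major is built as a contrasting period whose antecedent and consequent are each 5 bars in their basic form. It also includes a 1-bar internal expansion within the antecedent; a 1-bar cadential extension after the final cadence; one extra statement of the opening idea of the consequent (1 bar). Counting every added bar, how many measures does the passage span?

13 measures

Basic contrasting period: 5 + 5 = 10 bars.
10 (basic form) + 1 (internal expansion) + 1 (cadential extension) + 1 (extra statement) = 13.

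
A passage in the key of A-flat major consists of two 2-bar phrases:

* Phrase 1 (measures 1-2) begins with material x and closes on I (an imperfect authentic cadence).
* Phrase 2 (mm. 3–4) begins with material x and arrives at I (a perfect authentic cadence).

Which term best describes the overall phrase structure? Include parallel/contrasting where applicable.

Phrase 1 ends with an imperfect authentic cadence (weaker) and phrase 2 with a perfect authentic cadence (stronger): antecedent + consequent = a period.
The two phrases open with the same material (x / x), so the period is parallel.

parallel period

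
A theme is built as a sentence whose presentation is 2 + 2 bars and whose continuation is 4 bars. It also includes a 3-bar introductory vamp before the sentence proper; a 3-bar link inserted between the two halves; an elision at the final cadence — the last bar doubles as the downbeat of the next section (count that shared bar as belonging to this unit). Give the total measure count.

Basic sentence: 2 + 2 + 4 = 8 bars.
8 (basic form) + 3 (introduction) + 3 (link) = 14.
The elision shares a bar with the next section but does not change this unit's count.

14 measures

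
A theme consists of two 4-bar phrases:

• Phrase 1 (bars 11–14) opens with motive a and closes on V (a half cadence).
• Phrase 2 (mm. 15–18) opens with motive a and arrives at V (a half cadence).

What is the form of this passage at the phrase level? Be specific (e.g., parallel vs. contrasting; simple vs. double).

repeated phrase

Both phrases have the same opening (a) and the same cadence (half cadence): the second is a restatement, not a consequent, so this is a repeated phrase rather than a period.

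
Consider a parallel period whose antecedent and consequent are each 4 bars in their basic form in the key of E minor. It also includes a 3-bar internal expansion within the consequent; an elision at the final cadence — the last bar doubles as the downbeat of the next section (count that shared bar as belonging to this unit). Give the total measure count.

Basic parallel period: 4 + 4 = 8 bars.
8 (basic form) + 3 (internal expansion) = 11.
The elision shares a bar with the next section but does not change this unit's count.

11 measures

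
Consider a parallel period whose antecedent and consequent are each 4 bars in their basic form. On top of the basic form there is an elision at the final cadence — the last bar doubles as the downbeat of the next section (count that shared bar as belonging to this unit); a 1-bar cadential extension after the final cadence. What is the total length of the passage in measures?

9 measures

Basic parallel period: 4 + 4 = 8 bars.
8 (basic form) + 1 (cadential extension) = 9.
The elision shares a bar with the next section but does not change this unit's count.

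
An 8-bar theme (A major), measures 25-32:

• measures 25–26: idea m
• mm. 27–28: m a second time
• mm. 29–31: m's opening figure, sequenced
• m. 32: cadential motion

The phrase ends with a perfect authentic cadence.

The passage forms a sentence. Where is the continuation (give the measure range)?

After the presentation (mm. 25–28), the continuation covers the fragmentation through the cadence: measures 29–32.

measures 29–32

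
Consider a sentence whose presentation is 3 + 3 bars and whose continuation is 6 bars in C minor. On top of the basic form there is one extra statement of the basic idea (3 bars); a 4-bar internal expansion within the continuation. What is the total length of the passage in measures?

Basic sentence: 3 + 3 + 6 = 12 bars.
12 (basic form) + 3 (extra statement) + 4 (internal expansion) = 19.

19 measures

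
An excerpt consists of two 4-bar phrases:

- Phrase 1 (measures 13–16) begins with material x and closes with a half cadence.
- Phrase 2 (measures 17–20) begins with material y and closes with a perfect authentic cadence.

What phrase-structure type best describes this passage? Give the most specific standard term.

contrasting period

Phrase 1 ends with a half cadence (weaker) and phrase 2 with a perfect authentic cadence (stronger): antecedent + consequent = a period.
The two phrases open with different material (x / y), so the period is contrasting.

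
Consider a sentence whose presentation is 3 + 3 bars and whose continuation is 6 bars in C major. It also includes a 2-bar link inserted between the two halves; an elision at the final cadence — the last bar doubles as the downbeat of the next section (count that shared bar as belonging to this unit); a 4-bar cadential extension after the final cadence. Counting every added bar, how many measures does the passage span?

Basic sentence: 3 + 3 + 6 = 12 bars.
12 (basic form) + 2 (link) + 4 (cadential extension) = 18.
The elision shares a bar with the next section but does not change this unit's count.

18 measures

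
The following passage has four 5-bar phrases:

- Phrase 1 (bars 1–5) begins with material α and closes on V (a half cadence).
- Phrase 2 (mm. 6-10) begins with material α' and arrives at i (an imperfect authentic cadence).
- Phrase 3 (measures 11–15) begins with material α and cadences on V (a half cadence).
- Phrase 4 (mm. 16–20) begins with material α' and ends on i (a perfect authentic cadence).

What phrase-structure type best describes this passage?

Four phrases in two halves: the first half (mm. 1-10) ends with an imperfect authentic cadence, the second (mm. 11–20) with a perfect authentic cadence — a large antecedent–consequent pair, i.e. a double period.
Phrase 3 begins with the same material as phrase 1, making it parallel.

parallel double period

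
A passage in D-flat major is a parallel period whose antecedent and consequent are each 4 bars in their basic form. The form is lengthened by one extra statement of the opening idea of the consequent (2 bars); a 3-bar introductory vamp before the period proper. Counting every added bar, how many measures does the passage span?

13 measures

Basic parallel period: 4 + 4 = 8 bars.
8 (basic form) + 2 (extra statement) + 3 (introduction) = 13.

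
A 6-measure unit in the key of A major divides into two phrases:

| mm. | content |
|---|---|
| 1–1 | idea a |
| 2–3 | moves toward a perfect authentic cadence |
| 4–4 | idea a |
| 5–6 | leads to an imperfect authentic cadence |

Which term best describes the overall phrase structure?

The second phrase closes with an imperfect authentic cadence, which is not stronger than the first phrase's perfect authentic cadence; without a weak→strong cadential pair there is no antecedent–consequent relationship, so this is a phrase group rather than a period.

phrase group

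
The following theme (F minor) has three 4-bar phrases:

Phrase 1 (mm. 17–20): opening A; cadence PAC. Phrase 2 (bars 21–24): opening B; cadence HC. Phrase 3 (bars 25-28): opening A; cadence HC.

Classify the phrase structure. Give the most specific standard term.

phrase group

The final phrase closes with a half cadence, which is not stronger than the preceding half cadence; the 3 phrases lack an overall antecedent–consequent design and so form a phrase group.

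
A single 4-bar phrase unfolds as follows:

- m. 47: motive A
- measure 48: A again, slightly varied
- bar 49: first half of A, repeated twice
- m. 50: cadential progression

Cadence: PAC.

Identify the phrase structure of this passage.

Basic idea (bar 47) + its repetition (m. 48) form the presentation; fragmentation and cadence (mm. 49–50) form the continuation — the 4-bar whole is a sentence.

sentence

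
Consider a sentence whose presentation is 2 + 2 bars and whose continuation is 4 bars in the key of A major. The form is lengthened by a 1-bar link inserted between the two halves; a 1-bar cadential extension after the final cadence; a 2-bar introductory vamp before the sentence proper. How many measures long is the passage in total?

12 measures

Basic sentence: 2 + 2 + 4 = 8 bars.
8 (basic form) + 1 (link) + 1 (cadential extension) + 2 (introduction) = 12.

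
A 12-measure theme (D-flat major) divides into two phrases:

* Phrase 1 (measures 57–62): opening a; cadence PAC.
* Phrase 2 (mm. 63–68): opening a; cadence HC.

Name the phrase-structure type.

The second phrase closes with a half cadence, which is not stronger than the first phrase's perfect authentic cadence; without a weak→strong cadential pair there is no antecedent–consequent relationship, so this is a phrase group rather than a period.

phrase group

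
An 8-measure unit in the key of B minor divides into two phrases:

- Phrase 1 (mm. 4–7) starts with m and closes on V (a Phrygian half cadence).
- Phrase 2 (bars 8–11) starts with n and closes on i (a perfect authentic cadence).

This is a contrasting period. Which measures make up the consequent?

The phrase ending with the weaker cadence (Phrygian half cadence) is the antecedent; the one ending more conclusively (perfect authentic cadence) is the consequent. The consequent is measures 8–11.

measures 8–11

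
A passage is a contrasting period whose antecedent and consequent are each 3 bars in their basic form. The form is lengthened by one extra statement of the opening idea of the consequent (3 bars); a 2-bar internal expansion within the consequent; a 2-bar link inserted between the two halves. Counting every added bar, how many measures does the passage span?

Basic contrasting period: 3 + 3 = 6 bars.
6 (basic form) + 3 (extra statement) + 2 (internal expansion) + 2 (link) = 13.

13 measures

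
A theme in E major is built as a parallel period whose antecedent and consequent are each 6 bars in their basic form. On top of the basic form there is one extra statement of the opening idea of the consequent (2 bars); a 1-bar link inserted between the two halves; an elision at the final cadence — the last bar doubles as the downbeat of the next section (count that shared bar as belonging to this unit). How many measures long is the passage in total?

15 measures

Basic parallel period: 6 + 6 = 12 bars.
12 (basic form) + 2 (extra statement) + 1 (link) = 15.
The elision shares a bar with the next section but does not change this unit's count.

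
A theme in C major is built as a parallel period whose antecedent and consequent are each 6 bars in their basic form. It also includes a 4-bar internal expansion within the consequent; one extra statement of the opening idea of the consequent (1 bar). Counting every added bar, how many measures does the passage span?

17 measures

Basic parallel period: 6 + 6 = 12 bars.
12 (basic form) + 4 (internal expansion) + 1 (extra statement) = 17.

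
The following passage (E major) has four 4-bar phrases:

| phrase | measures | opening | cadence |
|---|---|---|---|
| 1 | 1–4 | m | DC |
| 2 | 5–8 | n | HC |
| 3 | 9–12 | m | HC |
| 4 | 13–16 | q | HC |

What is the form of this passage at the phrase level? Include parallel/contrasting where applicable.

phrase group

Phrase 4 ends with a half cadence, no stronger than phrase 2's half cadence, so the four phrases do not form a double period; nor do phrases 3–4 duplicate 1–2, so it is not a repeated period. With no phrase reaching a conclusive cadence, the passage is a phrase group.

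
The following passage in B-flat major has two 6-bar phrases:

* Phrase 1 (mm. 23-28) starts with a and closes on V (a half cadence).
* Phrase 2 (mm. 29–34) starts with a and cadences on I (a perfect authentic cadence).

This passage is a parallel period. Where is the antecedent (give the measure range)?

measures 23–28

The antecedent is the phrase ending with the weaker cadence (half cadence, phrase 1) and the consequent the one ending more conclusively (perfect authentic cadence, phrase 2); the antecedent is mm. 23–28.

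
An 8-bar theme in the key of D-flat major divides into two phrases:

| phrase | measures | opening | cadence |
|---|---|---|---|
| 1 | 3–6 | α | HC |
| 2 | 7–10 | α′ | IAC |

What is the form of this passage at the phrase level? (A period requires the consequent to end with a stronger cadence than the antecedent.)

Phrase 1 ends with a half cadence (weaker) and phrase 2 with an imperfect authentic cadence (stronger): antecedent + consequent = a period.
The two phrases open with the same material (α / α′), so the period is parallel.

parallel period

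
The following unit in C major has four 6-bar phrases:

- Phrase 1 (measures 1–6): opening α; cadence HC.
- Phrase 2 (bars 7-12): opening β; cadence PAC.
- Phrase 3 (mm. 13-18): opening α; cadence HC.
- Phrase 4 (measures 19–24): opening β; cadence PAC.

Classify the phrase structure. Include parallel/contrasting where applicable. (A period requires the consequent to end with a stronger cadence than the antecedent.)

repeated period

The cadence pattern HC–PAC–HC–PAC is weak–strong twice, and phrases 3–4 restate phrases 1–2: a period heard twice, not a double period (which would end weakly at phrase 2).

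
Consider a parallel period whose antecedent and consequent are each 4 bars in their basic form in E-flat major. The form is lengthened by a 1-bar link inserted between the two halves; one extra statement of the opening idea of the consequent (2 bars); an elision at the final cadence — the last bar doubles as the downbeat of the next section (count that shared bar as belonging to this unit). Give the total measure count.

11 measures

Basic parallel period: 4 + 4 = 8 bars.
8 (basic form) + 1 (link) + 2 (extra statement) = 11.
The elision shares a bar with the next section but does not change this unit's count.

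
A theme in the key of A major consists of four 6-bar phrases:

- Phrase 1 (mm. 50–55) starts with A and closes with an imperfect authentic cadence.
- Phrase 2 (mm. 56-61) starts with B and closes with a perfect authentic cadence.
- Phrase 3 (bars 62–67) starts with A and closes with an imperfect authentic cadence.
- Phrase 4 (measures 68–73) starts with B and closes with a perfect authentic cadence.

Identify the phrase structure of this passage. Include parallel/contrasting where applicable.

The cadence pattern IAC–PAC–IAC–PAC is weak–strong twice, and phrases 3–4 restate phrases 1–2: a period heard twice, not a double period (which would end weakly at phrase 2).

repeated period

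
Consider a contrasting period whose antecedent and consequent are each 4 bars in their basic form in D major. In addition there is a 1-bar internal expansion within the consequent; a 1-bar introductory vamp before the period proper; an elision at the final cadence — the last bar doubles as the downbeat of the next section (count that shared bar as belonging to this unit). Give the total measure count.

Basic contrasting period: 4 + 4 = 8 bars.
8 (basic form) + 1 (internal expansion) + 1 (introduction) = 10.
The elision shares a bar with the next section but does not change this unit's count.

10 measures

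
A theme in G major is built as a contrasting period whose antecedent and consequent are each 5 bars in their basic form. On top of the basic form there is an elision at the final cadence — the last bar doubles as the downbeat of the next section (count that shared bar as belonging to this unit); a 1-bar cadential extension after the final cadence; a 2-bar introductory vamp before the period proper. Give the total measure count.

Basic contrasting period: 5 + 5 = 10 bars.
10 (basic form) + 1 (cadential extension) + 2 (introduction) = 13.
The elision shares a bar with the next section but does not change this unit's count.

13 measures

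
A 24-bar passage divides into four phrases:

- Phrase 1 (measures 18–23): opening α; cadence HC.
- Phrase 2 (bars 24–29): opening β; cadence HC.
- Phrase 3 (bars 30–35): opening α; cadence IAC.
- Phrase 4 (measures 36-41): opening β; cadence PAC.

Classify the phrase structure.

parallel double period

Four phrases in two halves: the first half (measures 18–29) ends with a half cadence, the second (bars 30–41) with a perfect authentic cadence — a large antecedent–consequent pair, i.e. a double period.
Phrase 3 begins with the same material as phrase 1, making it parallel.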